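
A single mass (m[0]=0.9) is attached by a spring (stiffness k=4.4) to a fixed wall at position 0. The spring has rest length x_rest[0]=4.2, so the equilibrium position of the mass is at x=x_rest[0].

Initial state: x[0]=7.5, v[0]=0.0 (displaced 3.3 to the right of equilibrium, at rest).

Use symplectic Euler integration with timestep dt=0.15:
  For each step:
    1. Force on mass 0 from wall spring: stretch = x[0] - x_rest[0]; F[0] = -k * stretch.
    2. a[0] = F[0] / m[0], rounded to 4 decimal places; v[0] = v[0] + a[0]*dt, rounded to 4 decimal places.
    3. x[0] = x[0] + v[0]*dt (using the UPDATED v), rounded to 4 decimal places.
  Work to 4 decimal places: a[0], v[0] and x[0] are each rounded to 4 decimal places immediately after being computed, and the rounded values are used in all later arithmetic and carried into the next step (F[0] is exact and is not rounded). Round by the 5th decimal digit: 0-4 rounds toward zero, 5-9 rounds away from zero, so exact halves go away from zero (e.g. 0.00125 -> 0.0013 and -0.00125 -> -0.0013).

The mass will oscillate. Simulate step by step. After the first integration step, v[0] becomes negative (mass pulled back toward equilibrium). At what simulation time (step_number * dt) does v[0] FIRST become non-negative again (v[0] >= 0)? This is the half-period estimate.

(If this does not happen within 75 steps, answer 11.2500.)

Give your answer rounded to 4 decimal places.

Answer: 1.5000

Derivation:
Step 0: x=[7.5000] v=[0.0000]
Step 1: x=[7.1370] v=[-2.4200]
Step 2: x=[6.4509] v=[-4.5738]
Step 3: x=[5.5172] v=[-6.2245]
Step 4: x=[4.4386] v=[-7.1904]
Step 5: x=[3.3338] v=[-7.3654]
Step 6: x=[2.3243] v=[-6.7302]
Step 7: x=[1.5211] v=[-5.3547]
Step 8: x=[1.0126] v=[-3.3902]
Step 9: x=[0.8547] v=[-1.0528]
Step 10: x=[1.0648] v=[1.4004]
First v>=0 after going negative at step 10, time=1.5000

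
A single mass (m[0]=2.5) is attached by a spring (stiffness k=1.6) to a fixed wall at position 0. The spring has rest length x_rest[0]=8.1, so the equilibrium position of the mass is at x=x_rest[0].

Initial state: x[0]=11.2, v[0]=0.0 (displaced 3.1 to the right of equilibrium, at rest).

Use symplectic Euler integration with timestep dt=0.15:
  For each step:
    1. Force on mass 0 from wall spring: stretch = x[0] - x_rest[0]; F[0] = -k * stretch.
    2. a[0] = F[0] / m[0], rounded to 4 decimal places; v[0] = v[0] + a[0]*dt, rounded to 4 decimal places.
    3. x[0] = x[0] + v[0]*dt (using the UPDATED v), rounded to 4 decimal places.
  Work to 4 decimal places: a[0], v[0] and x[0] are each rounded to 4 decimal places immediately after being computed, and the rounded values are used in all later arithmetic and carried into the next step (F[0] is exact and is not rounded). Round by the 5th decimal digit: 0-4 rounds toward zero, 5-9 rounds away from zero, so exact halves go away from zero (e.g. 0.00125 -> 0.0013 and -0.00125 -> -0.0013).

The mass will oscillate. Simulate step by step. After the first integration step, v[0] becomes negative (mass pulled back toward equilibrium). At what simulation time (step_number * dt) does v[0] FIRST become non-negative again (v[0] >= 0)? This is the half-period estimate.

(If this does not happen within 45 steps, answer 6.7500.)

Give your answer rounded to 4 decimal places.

Step 0: x=[11.2000] v=[0.0000]
Step 1: x=[11.1554] v=[-0.2976]
Step 2: x=[11.0668] v=[-0.5909]
Step 3: x=[10.9354] v=[-0.8757]
Step 4: x=[10.7632] v=[-1.1479]
Step 5: x=[10.5527] v=[-1.4036]
Step 6: x=[10.3068] v=[-1.6391]
Step 7: x=[10.0292] v=[-1.8510]
Step 8: x=[9.7238] v=[-2.0362]
Step 9: x=[9.3950] v=[-2.1921]
Step 10: x=[9.0475] v=[-2.3164]
Step 11: x=[8.6864] v=[-2.4074]
Step 12: x=[8.3168] v=[-2.4637]
Step 13: x=[7.9441] v=[-2.4845]
Step 14: x=[7.5737] v=[-2.4695]
Step 15: x=[7.2109] v=[-2.4190]
Step 16: x=[6.8608] v=[-2.3337]
Step 17: x=[6.5286] v=[-2.2147]
Step 18: x=[6.2190] v=[-2.0638]
Step 19: x=[5.9365] v=[-1.8832]
Step 20: x=[5.6852] v=[-1.6755]
Step 21: x=[5.4686] v=[-1.4437]
Step 22: x=[5.2899] v=[-1.1911]
Step 23: x=[5.1517] v=[-0.9213]
Step 24: x=[5.0560] v=[-0.6383]
Step 25: x=[5.0041] v=[-0.3461]
Step 26: x=[4.9968] v=[-0.0489]
Step 27: x=[5.0342] v=[0.2490]
First v>=0 after going negative at step 27, time=4.0500

Answer: 4.0500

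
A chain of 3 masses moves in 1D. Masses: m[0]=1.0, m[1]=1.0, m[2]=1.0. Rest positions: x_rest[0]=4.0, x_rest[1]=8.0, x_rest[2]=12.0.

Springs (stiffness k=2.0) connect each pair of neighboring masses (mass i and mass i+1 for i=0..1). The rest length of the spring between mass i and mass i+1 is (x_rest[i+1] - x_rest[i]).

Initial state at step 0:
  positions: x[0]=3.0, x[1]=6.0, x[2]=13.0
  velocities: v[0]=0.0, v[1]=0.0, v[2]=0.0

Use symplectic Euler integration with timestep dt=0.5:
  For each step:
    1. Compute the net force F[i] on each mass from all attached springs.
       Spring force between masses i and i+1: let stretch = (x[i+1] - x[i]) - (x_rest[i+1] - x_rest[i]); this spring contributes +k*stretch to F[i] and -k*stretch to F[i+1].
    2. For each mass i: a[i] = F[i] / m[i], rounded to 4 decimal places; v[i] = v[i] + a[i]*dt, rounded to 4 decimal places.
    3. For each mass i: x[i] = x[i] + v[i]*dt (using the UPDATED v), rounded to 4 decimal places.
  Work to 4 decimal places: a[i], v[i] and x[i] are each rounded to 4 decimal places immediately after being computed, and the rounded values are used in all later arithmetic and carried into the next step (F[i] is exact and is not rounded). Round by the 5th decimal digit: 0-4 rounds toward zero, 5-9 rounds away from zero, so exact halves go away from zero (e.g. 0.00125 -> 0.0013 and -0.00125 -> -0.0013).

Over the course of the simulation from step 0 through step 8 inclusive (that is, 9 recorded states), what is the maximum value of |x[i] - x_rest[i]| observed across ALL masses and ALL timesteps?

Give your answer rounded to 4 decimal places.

Step 0: x=[3.0000 6.0000 13.0000] v=[0.0000 0.0000 0.0000]
Step 1: x=[2.5000 8.0000 11.5000] v=[-1.0000 4.0000 -3.0000]
Step 2: x=[2.7500 9.0000 10.2500] v=[0.5000 2.0000 -2.5000]
Step 3: x=[4.1250 7.5000 10.3750] v=[2.7500 -3.0000 0.2500]
Step 4: x=[5.1875 5.7500 11.0625] v=[2.1250 -3.5000 1.3750]
Step 5: x=[4.5313 6.3750 11.0938] v=[-1.3125 1.2500 0.0625]
Step 6: x=[2.7969 8.4376 10.7657] v=[-3.4688 4.1251 -0.6563]
Step 7: x=[1.8829 8.8439 11.2735] v=[-1.8281 0.8125 1.0156]
Step 8: x=[2.4494 6.9845 12.5665] v=[1.1329 -3.7189 2.5860]
Max displacement = 2.2500

Answer: 2.2500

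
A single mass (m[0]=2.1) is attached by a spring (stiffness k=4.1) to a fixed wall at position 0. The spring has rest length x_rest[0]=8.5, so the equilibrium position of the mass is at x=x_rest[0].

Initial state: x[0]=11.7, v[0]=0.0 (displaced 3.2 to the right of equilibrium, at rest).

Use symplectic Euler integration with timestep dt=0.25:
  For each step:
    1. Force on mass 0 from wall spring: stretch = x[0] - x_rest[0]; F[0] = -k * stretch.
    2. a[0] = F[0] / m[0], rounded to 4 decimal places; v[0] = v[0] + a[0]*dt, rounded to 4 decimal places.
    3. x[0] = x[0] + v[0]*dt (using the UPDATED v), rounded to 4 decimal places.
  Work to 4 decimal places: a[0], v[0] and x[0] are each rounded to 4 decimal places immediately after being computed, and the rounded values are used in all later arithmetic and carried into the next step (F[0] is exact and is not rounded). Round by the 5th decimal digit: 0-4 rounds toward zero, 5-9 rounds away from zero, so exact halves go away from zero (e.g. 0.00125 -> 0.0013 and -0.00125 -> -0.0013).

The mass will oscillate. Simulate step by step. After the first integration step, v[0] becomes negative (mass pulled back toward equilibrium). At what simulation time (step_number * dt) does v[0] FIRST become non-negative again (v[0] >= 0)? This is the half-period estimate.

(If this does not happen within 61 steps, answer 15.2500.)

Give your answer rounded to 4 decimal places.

Step 0: x=[11.7000] v=[0.0000]
Step 1: x=[11.3095] v=[-1.5619]
Step 2: x=[10.5762] v=[-2.9332]
Step 3: x=[9.5896] v=[-3.9466]
Step 4: x=[8.4700] v=[-4.4784]
Step 5: x=[7.3541] v=[-4.4638]
Step 6: x=[6.3780] v=[-3.9045]
Step 7: x=[5.6608] v=[-2.8688]
Step 8: x=[5.2901] v=[-1.4830]
Step 9: x=[5.3110] v=[0.0837]
First v>=0 after going negative at step 9, time=2.2500

Answer: 2.2500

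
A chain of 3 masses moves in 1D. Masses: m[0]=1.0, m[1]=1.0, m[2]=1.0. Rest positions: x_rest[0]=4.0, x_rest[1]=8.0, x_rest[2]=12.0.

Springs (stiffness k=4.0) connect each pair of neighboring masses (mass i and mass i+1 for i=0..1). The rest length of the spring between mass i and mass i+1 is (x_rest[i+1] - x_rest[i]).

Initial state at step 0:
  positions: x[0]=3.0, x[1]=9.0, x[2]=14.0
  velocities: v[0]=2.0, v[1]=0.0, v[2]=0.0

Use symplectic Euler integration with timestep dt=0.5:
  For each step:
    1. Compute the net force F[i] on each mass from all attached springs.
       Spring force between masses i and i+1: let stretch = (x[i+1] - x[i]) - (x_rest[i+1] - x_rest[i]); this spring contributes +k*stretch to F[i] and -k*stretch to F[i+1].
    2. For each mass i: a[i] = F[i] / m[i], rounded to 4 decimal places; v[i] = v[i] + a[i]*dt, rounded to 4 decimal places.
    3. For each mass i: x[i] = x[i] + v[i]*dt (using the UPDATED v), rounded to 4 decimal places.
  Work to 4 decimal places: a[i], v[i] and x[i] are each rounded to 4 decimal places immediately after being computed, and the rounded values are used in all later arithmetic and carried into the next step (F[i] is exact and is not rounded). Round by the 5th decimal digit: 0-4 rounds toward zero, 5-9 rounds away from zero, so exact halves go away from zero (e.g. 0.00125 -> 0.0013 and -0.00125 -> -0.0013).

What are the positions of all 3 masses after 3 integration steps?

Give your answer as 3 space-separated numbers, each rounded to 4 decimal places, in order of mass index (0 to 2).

Step 0: x=[3.0000 9.0000 14.0000] v=[2.0000 0.0000 0.0000]
Step 1: x=[6.0000 8.0000 13.0000] v=[6.0000 -2.0000 -2.0000]
Step 2: x=[7.0000 10.0000 11.0000] v=[2.0000 4.0000 -4.0000]
Step 3: x=[7.0000 10.0000 12.0000] v=[0.0000 0.0000 2.0000]

Answer: 7.0000 10.0000 12.0000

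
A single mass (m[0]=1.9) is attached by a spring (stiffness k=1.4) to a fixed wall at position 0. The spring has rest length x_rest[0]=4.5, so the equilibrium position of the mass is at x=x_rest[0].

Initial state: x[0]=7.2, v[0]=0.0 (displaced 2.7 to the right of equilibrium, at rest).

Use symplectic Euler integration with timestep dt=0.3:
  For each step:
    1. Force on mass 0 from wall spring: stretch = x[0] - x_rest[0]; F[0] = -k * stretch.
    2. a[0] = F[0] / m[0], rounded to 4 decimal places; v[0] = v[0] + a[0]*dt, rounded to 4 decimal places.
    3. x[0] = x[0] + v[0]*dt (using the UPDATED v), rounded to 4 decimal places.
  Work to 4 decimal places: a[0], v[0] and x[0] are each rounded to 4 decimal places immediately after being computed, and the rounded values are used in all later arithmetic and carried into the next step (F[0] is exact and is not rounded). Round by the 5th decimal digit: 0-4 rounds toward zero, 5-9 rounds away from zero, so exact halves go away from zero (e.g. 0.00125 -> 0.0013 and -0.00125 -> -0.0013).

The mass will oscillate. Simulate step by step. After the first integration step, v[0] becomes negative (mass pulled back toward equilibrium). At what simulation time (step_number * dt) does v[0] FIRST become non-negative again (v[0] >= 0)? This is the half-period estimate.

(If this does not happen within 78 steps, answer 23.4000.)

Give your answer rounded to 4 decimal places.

Step 0: x=[7.2000] v=[0.0000]
Step 1: x=[7.0209] v=[-0.5969]
Step 2: x=[6.6746] v=[-1.1542]
Step 3: x=[6.1841] v=[-1.6349]
Step 4: x=[5.5819] v=[-2.0072]
Step 5: x=[4.9080] v=[-2.2464]
Step 6: x=[4.2070] v=[-2.3366]
Step 7: x=[3.5255] v=[-2.2718]
Step 8: x=[2.9086] v=[-2.0564]
Step 9: x=[2.3972] v=[-1.7046]
Step 10: x=[2.0253] v=[-1.2398]
Step 11: x=[1.8175] v=[-0.6928]
Step 12: x=[1.7876] v=[-0.0998]
Step 13: x=[1.9375] v=[0.4998]
First v>=0 after going negative at step 13, time=3.9000

Answer: 3.9000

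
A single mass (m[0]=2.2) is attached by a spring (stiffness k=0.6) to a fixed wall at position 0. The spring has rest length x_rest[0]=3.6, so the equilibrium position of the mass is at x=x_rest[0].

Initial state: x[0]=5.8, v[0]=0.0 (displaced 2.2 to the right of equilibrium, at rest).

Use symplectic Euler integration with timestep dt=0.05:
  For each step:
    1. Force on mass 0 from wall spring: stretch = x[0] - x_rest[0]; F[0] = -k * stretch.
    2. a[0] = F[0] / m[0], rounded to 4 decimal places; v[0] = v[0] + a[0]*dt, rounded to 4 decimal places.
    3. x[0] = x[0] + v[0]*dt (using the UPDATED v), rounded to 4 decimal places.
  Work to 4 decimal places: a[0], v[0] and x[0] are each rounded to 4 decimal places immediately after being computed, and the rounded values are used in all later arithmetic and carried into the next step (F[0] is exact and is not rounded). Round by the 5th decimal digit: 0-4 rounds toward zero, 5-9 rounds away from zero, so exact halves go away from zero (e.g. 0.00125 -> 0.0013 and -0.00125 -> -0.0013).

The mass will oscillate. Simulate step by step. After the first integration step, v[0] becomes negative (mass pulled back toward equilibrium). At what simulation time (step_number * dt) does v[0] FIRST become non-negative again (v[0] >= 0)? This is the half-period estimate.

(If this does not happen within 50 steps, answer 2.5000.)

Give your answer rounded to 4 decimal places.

Step 0: x=[5.8000] v=[0.0000]
Step 1: x=[5.7985] v=[-0.0300]
Step 2: x=[5.7955] v=[-0.0600]
Step 3: x=[5.7910] v=[-0.0899]
Step 4: x=[5.7850] v=[-0.1198]
Step 5: x=[5.7775] v=[-0.1496]
Step 6: x=[5.7685] v=[-0.1793]
Step 7: x=[5.7581] v=[-0.2089]
Step 8: x=[5.7462] v=[-0.2383]
Step 9: x=[5.7328] v=[-0.2676]
Step 10: x=[5.7180] v=[-0.2967]
Step 11: x=[5.7017] v=[-0.3256]
Step 12: x=[5.6840] v=[-0.3543]
Step 13: x=[5.6649] v=[-0.3827]
Step 14: x=[5.6444] v=[-0.4109]
Step 15: x=[5.6225] v=[-0.4388]
Step 16: x=[5.5992] v=[-0.4664]
Step 17: x=[5.5745] v=[-0.4937]
Step 18: x=[5.5485] v=[-0.5206]
Step 19: x=[5.5211] v=[-0.5472]
Step 20: x=[5.4924] v=[-0.5734]
Step 21: x=[5.4624] v=[-0.5992]
Step 22: x=[5.4312] v=[-0.6246]
Step 23: x=[5.3987] v=[-0.6496]
Step 24: x=[5.3650] v=[-0.6741]
Step 25: x=[5.3301] v=[-0.6982]
Step 26: x=[5.2940] v=[-0.7218]
Step 27: x=[5.2568] v=[-0.7449]
Step 28: x=[5.2184] v=[-0.7675]
Step 29: x=[5.1789] v=[-0.7896]
Step 30: x=[5.1383] v=[-0.8111]
Step 31: x=[5.0967] v=[-0.8321]
Step 32: x=[5.0541] v=[-0.8525]
Step 33: x=[5.0105] v=[-0.8723]
Step 34: x=[4.9659] v=[-0.8915]
Step 35: x=[4.9204] v=[-0.9101]
Step 36: x=[4.8740] v=[-0.9281]
Step 37: x=[4.8267] v=[-0.9455]
Step 38: x=[4.7786] v=[-0.9622]
Step 39: x=[4.7297] v=[-0.9783]
Step 40: x=[4.6800] v=[-0.9937]
Step 41: x=[4.6296] v=[-1.0084]
Step 42: x=[4.5785] v=[-1.0224]
Step 43: x=[4.5267] v=[-1.0357]
Step 44: x=[4.4743] v=[-1.0483]
Step 45: x=[4.4213] v=[-1.0602]
Step 46: x=[4.3677] v=[-1.0714]
Step 47: x=[4.3136] v=[-1.0819]
Step 48: x=[4.2590] v=[-1.0916]
Step 49: x=[4.2040] v=[-1.1006]
Step 50: x=[4.1486] v=[-1.1088]
v[0] did not become non-negative within 50 steps; using fallback time=2.5000

Answer: 2.5000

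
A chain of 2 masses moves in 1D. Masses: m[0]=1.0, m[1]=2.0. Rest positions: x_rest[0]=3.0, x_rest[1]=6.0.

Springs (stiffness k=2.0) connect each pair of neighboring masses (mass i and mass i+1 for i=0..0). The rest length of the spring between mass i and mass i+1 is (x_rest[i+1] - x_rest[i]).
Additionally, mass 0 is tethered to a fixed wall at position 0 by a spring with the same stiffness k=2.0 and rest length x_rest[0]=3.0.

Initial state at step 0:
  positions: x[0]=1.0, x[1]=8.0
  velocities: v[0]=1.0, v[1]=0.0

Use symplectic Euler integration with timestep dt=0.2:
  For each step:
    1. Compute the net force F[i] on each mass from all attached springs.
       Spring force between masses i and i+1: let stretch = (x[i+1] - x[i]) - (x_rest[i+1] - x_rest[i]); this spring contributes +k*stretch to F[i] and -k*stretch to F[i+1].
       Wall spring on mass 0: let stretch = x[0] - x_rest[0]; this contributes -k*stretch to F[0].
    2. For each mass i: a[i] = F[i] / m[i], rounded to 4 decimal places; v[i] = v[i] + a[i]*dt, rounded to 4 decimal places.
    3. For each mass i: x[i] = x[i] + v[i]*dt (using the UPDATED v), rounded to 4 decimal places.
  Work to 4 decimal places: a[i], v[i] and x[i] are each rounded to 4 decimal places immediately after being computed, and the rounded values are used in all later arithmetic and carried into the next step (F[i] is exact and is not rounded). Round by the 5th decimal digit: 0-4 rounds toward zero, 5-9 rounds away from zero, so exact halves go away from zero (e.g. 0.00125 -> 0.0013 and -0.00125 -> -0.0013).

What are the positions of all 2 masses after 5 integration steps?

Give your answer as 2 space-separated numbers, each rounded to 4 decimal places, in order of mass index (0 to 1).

Step 0: x=[1.0000 8.0000] v=[1.0000 0.0000]
Step 1: x=[1.6800 7.8400] v=[3.4000 -0.8000]
Step 2: x=[2.7184 7.5536] v=[5.1920 -1.4320]
Step 3: x=[3.9261 7.1938] v=[6.0387 -1.7990]
Step 4: x=[5.0812 6.8233] v=[5.7753 -1.8525]
Step 5: x=[5.9691 6.5031] v=[4.4397 -1.6009]

Answer: 5.9691 6.5031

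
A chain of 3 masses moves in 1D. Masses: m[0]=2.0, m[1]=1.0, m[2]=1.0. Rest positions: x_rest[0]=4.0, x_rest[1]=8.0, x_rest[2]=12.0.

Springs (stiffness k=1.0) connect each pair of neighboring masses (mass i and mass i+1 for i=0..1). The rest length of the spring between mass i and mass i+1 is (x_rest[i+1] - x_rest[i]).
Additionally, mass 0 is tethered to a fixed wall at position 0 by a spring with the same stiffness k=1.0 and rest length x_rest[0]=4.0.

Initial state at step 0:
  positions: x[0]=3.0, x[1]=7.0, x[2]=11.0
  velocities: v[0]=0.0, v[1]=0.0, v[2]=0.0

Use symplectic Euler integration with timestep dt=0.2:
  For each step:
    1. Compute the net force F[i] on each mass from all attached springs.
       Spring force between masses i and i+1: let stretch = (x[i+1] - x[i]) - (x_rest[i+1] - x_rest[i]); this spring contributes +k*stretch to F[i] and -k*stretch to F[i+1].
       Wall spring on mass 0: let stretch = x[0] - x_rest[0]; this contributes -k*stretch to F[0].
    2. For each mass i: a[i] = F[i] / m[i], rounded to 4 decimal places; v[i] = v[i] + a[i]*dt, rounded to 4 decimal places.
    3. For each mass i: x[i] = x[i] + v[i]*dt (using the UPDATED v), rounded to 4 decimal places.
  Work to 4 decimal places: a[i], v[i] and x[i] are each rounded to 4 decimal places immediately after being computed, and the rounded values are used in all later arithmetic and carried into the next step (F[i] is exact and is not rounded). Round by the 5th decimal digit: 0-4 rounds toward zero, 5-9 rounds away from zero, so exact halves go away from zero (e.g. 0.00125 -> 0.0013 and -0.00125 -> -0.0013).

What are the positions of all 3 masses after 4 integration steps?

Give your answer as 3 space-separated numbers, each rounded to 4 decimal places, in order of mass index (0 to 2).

Answer: 3.1883 7.0113 11.0002

Derivation:
Step 0: x=[3.0000 7.0000 11.0000] v=[0.0000 0.0000 0.0000]
Step 1: x=[3.0200 7.0000 11.0000] v=[0.1000 0.0000 0.0000]
Step 2: x=[3.0592 7.0008 11.0000] v=[0.1960 0.0040 0.0000]
Step 3: x=[3.1160 7.0039 11.0000] v=[0.2842 0.0155 0.0002]
Step 4: x=[3.1883 7.0113 11.0002] v=[0.3614 0.0371 0.0010]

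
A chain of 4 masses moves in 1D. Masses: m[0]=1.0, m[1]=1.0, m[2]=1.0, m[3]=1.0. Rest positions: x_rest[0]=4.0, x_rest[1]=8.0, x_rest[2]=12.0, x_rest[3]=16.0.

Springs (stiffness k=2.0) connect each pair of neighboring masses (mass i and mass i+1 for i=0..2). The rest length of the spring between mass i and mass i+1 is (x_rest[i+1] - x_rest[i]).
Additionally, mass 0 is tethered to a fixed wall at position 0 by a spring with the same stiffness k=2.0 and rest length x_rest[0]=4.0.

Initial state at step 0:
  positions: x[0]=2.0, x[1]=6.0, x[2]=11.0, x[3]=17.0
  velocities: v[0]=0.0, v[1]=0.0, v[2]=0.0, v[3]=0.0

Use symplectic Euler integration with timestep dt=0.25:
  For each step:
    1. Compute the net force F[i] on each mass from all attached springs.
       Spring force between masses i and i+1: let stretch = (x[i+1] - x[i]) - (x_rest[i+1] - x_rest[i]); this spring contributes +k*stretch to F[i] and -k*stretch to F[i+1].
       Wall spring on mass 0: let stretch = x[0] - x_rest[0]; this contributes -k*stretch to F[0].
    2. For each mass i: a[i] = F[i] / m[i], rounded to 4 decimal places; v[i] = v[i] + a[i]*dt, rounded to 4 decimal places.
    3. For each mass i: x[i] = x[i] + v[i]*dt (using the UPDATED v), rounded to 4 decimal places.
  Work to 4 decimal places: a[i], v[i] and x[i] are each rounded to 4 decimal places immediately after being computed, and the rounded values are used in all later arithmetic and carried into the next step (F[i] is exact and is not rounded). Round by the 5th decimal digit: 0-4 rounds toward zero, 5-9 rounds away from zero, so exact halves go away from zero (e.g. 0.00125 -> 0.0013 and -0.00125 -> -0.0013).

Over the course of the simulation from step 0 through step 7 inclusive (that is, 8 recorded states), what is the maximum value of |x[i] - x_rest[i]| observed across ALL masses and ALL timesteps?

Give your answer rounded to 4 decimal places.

Step 0: x=[2.0000 6.0000 11.0000 17.0000] v=[0.0000 0.0000 0.0000 0.0000]
Step 1: x=[2.2500 6.1250 11.1250 16.7500] v=[1.0000 0.5000 0.5000 -1.0000]
Step 2: x=[2.7031 6.3906 11.3281 16.2969] v=[1.8125 1.0625 0.8125 -1.8125]
Step 3: x=[3.2793 6.8125 11.5352 15.7227] v=[2.3047 1.6875 0.8282 -2.2969]
Step 4: x=[3.8872 7.3831 11.6754 15.1250] v=[2.4317 2.2823 0.5606 -2.3907]
Step 5: x=[4.4462 8.0532 11.7102 14.5961] v=[2.2361 2.6805 0.1393 -2.1155]
Step 6: x=[4.9003 8.7296 11.6486 14.2065] v=[1.8165 2.7055 -0.2463 -1.5585]
Step 7: x=[5.2206 9.2922 11.5419 13.9971] v=[1.2810 2.2504 -0.4269 -0.8375]
Max displacement = 2.0029

Answer: 2.0029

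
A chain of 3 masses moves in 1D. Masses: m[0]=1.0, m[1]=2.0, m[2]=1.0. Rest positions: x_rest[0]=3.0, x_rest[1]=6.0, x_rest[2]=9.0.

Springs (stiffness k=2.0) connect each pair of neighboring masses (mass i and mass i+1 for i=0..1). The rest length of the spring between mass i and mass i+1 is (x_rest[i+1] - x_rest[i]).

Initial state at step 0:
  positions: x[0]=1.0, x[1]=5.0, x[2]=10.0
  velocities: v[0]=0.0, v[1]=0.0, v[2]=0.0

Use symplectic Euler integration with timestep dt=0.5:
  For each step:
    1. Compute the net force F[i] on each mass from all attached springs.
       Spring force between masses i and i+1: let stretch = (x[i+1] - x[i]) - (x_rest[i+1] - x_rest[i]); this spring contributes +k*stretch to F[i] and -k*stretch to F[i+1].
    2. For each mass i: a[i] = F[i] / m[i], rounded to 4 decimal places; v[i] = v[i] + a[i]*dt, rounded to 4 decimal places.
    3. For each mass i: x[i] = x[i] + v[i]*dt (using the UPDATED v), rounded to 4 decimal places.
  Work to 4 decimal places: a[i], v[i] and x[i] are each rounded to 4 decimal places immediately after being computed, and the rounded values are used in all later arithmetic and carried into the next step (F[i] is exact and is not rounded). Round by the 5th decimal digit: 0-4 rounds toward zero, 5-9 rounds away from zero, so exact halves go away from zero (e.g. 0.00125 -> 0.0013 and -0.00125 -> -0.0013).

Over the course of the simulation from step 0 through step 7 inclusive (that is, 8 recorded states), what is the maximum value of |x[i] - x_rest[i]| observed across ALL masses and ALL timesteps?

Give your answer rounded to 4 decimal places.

Answer: 2.3437

Derivation:
Step 0: x=[1.0000 5.0000 10.0000] v=[0.0000 0.0000 0.0000]
Step 1: x=[1.5000 5.2500 9.0000] v=[1.0000 0.5000 -2.0000]
Step 2: x=[2.3750 5.5000 7.6250] v=[1.7500 0.5000 -2.7500]
Step 3: x=[3.3125 5.5000 6.6875] v=[1.8750 0.0000 -1.8750]
Step 4: x=[3.8438 5.2500 6.6563] v=[1.0625 -0.5000 -0.0625]
Step 5: x=[3.5782 5.0000 7.4219] v=[-0.5313 -0.5000 1.5312]
Step 6: x=[2.5235 5.0001 8.4766] v=[-2.1095 0.0001 2.1093]
Step 7: x=[1.2071 5.2502 9.2930] v=[-2.6329 0.5001 1.6328]
Max displacement = 2.3437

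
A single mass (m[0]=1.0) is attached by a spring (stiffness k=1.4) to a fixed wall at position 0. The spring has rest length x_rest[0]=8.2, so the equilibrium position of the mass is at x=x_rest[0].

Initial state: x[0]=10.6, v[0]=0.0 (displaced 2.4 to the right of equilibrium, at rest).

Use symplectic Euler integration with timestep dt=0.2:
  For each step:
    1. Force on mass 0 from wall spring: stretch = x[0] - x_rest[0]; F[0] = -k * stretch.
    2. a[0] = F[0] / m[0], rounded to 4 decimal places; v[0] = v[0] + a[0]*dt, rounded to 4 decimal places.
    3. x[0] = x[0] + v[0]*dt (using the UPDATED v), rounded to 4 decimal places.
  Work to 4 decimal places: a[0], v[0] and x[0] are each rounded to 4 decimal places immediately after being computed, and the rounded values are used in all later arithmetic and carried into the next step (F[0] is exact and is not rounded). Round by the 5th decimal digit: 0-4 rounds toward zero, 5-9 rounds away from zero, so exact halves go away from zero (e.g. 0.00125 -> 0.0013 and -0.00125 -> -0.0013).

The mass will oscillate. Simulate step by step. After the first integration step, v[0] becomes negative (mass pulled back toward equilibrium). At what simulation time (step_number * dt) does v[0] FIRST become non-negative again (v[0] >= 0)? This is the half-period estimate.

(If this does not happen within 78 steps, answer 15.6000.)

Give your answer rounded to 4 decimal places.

Step 0: x=[10.6000] v=[0.0000]
Step 1: x=[10.4656] v=[-0.6720]
Step 2: x=[10.2043] v=[-1.3064]
Step 3: x=[9.8308] v=[-1.8676]
Step 4: x=[9.3660] v=[-2.3242]
Step 5: x=[8.8359] v=[-2.6507]
Step 6: x=[8.2701] v=[-2.8288]
Step 7: x=[7.7004] v=[-2.8484]
Step 8: x=[7.1587] v=[-2.7085]
Step 9: x=[6.6753] v=[-2.4169]
Step 10: x=[6.2773] v=[-1.9900]
Step 11: x=[5.9870] v=[-1.4516]
Step 12: x=[5.8206] v=[-0.8320]
Step 13: x=[5.7874] v=[-0.1658]
Step 14: x=[5.8893] v=[0.5097]
First v>=0 after going negative at step 14, time=2.8000

Answer: 2.8000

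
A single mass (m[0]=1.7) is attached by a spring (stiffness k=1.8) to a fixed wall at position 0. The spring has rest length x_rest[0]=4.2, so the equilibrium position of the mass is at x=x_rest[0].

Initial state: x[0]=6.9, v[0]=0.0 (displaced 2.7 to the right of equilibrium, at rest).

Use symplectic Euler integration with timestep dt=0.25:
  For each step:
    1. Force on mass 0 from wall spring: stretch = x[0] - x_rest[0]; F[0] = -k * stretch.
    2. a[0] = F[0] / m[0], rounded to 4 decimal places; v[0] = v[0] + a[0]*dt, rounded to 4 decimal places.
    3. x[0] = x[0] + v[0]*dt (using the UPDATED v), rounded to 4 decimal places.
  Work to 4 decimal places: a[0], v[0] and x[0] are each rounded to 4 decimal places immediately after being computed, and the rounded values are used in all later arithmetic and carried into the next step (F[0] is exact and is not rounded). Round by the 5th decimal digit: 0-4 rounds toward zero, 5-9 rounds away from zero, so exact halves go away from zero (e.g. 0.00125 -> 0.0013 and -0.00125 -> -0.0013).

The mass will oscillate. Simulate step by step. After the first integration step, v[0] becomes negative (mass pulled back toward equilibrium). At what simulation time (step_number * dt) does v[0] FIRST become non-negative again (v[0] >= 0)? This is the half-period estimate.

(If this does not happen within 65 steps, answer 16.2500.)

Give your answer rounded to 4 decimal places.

Answer: 3.2500

Derivation:
Step 0: x=[6.9000] v=[0.0000]
Step 1: x=[6.7213] v=[-0.7147]
Step 2: x=[6.3758] v=[-1.3821]
Step 3: x=[5.8863] v=[-1.9581]
Step 4: x=[5.2852] v=[-2.4045]
Step 5: x=[4.6123] v=[-2.6918]
Step 6: x=[3.9121] v=[-2.8010]
Step 7: x=[3.2309] v=[-2.7248]
Step 8: x=[2.6138] v=[-2.4683]
Step 9: x=[2.1017] v=[-2.0484]
Step 10: x=[1.7285] v=[-1.4930]
Step 11: x=[1.5188] v=[-0.8388]
Step 12: x=[1.4865] v=[-0.1291]
Step 13: x=[1.6338] v=[0.5892]
First v>=0 after going negative at step 13, time=3.2500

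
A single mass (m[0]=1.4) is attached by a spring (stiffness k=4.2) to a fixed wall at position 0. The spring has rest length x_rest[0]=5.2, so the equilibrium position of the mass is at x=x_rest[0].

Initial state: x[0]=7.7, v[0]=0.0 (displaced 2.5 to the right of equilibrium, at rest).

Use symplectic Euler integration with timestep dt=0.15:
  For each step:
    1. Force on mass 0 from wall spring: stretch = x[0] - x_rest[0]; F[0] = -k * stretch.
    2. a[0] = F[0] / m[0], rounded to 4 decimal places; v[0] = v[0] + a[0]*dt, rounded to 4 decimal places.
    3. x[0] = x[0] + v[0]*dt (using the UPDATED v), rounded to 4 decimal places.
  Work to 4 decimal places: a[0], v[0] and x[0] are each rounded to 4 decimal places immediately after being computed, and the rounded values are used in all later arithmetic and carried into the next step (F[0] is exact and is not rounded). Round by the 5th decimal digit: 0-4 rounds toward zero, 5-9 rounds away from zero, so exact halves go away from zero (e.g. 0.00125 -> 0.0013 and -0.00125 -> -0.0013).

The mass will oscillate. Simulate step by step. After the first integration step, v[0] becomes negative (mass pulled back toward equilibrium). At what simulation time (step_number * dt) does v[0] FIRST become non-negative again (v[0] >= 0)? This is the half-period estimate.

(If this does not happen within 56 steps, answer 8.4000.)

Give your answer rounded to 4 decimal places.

Step 0: x=[7.7000] v=[0.0000]
Step 1: x=[7.5313] v=[-1.1250]
Step 2: x=[7.2052] v=[-2.1741]
Step 3: x=[6.7437] v=[-3.0764]
Step 4: x=[6.1780] v=[-3.7711]
Step 5: x=[5.5463] v=[-4.2112]
Step 6: x=[4.8913] v=[-4.3670]
Step 7: x=[4.2571] v=[-4.2281]
Step 8: x=[3.6865] v=[-3.8038]
Step 9: x=[3.2181] v=[-3.1227]
Step 10: x=[2.8835] v=[-2.2308]
Step 11: x=[2.7052] v=[-1.1884]
Step 12: x=[2.6953] v=[-0.0657]
Step 13: x=[2.8545] v=[1.0614]
First v>=0 after going negative at step 13, time=1.9500

Answer: 1.9500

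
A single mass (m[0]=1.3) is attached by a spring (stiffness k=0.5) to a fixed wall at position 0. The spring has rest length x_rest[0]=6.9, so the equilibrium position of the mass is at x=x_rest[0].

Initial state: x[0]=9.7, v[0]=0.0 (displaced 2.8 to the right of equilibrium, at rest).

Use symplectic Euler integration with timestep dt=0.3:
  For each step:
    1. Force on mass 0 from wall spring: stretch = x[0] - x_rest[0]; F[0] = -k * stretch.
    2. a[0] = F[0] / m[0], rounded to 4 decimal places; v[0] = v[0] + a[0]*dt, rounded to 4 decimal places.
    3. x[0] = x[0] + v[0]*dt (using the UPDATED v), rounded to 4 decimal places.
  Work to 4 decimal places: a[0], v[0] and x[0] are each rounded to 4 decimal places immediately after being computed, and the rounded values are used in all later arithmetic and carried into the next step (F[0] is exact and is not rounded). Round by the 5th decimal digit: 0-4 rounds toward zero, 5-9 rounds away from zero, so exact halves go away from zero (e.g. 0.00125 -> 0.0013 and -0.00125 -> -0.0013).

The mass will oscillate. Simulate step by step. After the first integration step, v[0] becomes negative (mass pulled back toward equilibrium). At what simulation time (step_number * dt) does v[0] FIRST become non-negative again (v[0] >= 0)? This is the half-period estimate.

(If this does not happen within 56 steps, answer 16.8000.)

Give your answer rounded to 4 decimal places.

Answer: 5.1000

Derivation:
Step 0: x=[9.7000] v=[0.0000]
Step 1: x=[9.6031] v=[-0.3231]
Step 2: x=[9.4126] v=[-0.6350]
Step 3: x=[9.1351] v=[-0.9249]
Step 4: x=[8.7803] v=[-1.1828]
Step 5: x=[8.3604] v=[-1.3998]
Step 6: x=[7.8899] v=[-1.5683]
Step 7: x=[7.3852] v=[-1.6825]
Step 8: x=[6.8637] v=[-1.7385]
Step 9: x=[6.3434] v=[-1.7343]
Step 10: x=[5.8424] v=[-1.6701]
Step 11: x=[5.3780] v=[-1.5481]
Step 12: x=[4.9663] v=[-1.3725]
Step 13: x=[4.6215] v=[-1.1494]
Step 14: x=[4.3556] v=[-0.8865]
Step 15: x=[4.1777] v=[-0.5929]
Step 16: x=[4.0941] v=[-0.2788]
Step 17: x=[4.1076] v=[0.0450]
First v>=0 after going negative at step 17, time=5.1000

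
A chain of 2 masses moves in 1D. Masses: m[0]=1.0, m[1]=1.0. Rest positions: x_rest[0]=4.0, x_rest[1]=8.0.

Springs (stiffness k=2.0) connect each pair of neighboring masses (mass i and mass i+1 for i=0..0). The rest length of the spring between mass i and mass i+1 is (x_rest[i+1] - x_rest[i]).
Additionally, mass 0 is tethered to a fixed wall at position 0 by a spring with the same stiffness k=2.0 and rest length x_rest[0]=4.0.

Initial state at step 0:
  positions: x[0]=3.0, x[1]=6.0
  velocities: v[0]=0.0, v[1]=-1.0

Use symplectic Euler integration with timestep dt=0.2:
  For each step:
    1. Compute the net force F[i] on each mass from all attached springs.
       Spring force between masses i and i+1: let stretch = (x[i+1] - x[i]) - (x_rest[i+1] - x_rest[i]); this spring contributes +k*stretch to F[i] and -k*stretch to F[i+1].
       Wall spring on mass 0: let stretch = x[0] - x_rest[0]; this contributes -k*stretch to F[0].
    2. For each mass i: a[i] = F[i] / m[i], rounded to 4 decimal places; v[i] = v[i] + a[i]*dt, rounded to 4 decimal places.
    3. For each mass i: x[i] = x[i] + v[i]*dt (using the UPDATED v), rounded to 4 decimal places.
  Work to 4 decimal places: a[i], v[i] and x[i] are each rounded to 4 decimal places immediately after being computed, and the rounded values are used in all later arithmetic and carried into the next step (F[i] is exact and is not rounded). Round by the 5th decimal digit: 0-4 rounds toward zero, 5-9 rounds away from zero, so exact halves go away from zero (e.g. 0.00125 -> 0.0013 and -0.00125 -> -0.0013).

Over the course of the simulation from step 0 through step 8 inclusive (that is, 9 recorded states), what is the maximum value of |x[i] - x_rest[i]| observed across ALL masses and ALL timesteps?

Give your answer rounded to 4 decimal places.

Answer: 2.1504

Derivation:
Step 0: x=[3.0000 6.0000] v=[0.0000 -1.0000]
Step 1: x=[3.0000 5.8800] v=[0.0000 -0.6000]
Step 2: x=[2.9904 5.8496] v=[-0.0480 -0.1520]
Step 3: x=[2.9703 5.9105] v=[-0.1005 0.3043]
Step 4: x=[2.9478 6.0561] v=[-0.1125 0.7282]
Step 5: x=[2.9381 6.2731] v=[-0.0483 1.0849]
Step 6: x=[2.9602 6.5433] v=[0.1105 1.3509]
Step 7: x=[3.0321 6.8468] v=[0.3597 1.5177]
Step 8: x=[3.1666 7.1652] v=[0.6727 1.5918]
Max displacement = 2.1504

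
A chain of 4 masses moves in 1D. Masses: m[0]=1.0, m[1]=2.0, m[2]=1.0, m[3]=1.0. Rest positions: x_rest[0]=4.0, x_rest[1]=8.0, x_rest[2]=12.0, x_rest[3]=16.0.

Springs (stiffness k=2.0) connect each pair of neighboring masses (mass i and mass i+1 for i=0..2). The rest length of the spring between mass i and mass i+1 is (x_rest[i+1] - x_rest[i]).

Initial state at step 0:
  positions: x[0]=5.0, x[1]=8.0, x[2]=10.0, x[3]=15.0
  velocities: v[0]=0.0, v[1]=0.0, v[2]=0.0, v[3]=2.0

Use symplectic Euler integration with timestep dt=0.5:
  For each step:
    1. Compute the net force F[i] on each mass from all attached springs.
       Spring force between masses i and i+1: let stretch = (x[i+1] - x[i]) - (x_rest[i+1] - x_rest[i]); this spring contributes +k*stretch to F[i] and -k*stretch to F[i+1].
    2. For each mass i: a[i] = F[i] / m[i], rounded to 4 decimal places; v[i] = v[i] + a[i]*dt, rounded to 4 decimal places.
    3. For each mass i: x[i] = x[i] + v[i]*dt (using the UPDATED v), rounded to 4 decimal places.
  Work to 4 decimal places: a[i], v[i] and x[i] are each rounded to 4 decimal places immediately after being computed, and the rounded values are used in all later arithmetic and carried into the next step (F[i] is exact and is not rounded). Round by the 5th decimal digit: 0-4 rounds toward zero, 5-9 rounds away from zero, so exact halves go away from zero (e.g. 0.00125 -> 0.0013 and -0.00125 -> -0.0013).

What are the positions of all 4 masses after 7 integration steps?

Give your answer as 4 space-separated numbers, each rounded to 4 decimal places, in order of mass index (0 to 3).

Step 0: x=[5.0000 8.0000 10.0000 15.0000] v=[0.0000 0.0000 0.0000 2.0000]
Step 1: x=[4.5000 7.7500 11.5000 15.5000] v=[-1.0000 -0.5000 3.0000 1.0000]
Step 2: x=[3.6250 7.6250 13.1250 16.0000] v=[-1.7500 -0.2500 3.2500 1.0000]
Step 3: x=[2.7500 7.8750 13.4375 17.0625] v=[-1.7500 0.5000 0.6250 2.1250]
Step 4: x=[2.4375 8.2344 12.7813 18.3125] v=[-0.6250 0.7188 -1.3125 2.5000]
Step 5: x=[3.0235 8.2813 12.6172 18.7969] v=[1.1719 0.0938 -0.3282 0.9688]
Step 6: x=[4.2384 8.0977 13.3750 18.1915] v=[2.4297 -0.3672 1.5156 -1.2109]
Step 7: x=[5.3829 8.2686 13.9024 17.1778] v=[2.2890 0.3418 1.0548 -2.0274]

Answer: 5.3829 8.2686 13.9024 17.1778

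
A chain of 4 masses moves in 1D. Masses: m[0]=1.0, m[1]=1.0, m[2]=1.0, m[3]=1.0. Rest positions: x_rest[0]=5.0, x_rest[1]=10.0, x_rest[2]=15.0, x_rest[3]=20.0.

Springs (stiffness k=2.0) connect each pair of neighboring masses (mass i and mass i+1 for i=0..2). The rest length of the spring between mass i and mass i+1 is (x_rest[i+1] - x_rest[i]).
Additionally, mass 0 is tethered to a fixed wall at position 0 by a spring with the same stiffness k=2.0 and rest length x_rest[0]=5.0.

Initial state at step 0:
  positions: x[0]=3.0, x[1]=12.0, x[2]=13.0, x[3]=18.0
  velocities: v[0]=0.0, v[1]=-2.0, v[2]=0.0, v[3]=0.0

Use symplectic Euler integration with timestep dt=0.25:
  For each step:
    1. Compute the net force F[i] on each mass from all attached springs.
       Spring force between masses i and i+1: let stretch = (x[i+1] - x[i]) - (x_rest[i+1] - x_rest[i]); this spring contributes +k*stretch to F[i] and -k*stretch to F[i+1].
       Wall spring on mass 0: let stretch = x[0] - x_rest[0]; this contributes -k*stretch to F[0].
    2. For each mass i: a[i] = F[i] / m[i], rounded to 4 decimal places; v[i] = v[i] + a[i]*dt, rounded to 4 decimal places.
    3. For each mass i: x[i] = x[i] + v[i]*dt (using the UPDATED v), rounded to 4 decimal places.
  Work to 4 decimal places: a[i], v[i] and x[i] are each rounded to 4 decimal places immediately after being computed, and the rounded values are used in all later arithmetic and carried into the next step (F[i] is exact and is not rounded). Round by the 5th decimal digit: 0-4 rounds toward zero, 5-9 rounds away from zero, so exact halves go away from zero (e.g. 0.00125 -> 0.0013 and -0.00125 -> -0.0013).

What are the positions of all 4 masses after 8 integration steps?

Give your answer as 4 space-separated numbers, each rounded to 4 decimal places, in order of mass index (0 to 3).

Step 0: x=[3.0000 12.0000 13.0000 18.0000] v=[0.0000 -2.0000 0.0000 0.0000]
Step 1: x=[3.7500 10.5000 13.5000 18.0000] v=[3.0000 -6.0000 2.0000 0.0000]
Step 2: x=[4.8750 8.5313 14.1875 18.0625] v=[4.5000 -7.8750 2.7500 0.2500]
Step 3: x=[5.8477 6.8125 14.6524 18.2656] v=[3.8907 -6.8751 1.8594 0.8125]
Step 4: x=[6.2100 5.9531 14.5889 18.6421] v=[1.4493 -3.4376 -0.2540 1.5059]
Step 5: x=[5.7640 6.2053 13.9526 19.1369] v=[-1.7842 1.0088 -2.5453 1.9793]
Step 6: x=[4.6526 7.3708 12.9959 19.6087] v=[-4.4456 4.6618 -3.8268 1.8872]
Step 7: x=[3.2994 8.8996 12.1627 19.8789] v=[-5.4128 6.1153 -3.3330 1.0808]
Step 8: x=[2.2338 10.1363 11.8861 19.8096] v=[-4.2624 4.9468 -1.1065 -0.2773]

Answer: 2.2338 10.1363 11.8861 19.8096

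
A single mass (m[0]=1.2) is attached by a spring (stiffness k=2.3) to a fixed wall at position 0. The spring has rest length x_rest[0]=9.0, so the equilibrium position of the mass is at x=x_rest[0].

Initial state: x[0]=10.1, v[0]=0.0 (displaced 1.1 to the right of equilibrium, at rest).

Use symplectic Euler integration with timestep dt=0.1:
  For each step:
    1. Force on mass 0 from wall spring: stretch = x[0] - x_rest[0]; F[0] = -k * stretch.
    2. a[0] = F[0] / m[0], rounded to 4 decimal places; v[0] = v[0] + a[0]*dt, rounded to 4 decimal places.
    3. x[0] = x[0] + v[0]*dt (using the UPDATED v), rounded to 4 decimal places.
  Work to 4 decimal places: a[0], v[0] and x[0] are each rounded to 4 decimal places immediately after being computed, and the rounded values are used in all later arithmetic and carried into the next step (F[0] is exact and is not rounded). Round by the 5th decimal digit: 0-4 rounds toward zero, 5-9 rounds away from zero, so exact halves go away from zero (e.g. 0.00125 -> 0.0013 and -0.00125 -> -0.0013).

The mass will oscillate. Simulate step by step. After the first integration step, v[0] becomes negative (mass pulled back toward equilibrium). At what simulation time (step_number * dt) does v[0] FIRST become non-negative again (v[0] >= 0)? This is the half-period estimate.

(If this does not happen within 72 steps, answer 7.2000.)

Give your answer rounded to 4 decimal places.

Step 0: x=[10.1000] v=[0.0000]
Step 1: x=[10.0789] v=[-0.2108]
Step 2: x=[10.0371] v=[-0.4176]
Step 3: x=[9.9755] v=[-0.6164]
Step 4: x=[9.8952] v=[-0.8034]
Step 5: x=[9.7977] v=[-0.9750]
Step 6: x=[9.6849] v=[-1.1279]
Step 7: x=[9.5590] v=[-1.2592]
Step 8: x=[9.4224] v=[-1.3663]
Step 9: x=[9.2777] v=[-1.4473]
Step 10: x=[9.1277] v=[-1.5005]
Step 11: x=[8.9752] v=[-1.5250]
Step 12: x=[8.8232] v=[-1.5203]
Step 13: x=[8.6746] v=[-1.4864]
Step 14: x=[8.5322] v=[-1.4240]
Step 15: x=[8.3988] v=[-1.3343]
Step 16: x=[8.2769] v=[-1.2191]
Step 17: x=[8.1689] v=[-1.0805]
Step 18: x=[8.0768] v=[-0.9212]
Step 19: x=[8.0024] v=[-0.7443]
Step 20: x=[7.9471] v=[-0.5531]
Step 21: x=[7.9120] v=[-0.3513]
Step 22: x=[7.8977] v=[-0.1428]
Step 23: x=[7.9046] v=[0.0685]
First v>=0 after going negative at step 23, time=2.3000

Answer: 2.3000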